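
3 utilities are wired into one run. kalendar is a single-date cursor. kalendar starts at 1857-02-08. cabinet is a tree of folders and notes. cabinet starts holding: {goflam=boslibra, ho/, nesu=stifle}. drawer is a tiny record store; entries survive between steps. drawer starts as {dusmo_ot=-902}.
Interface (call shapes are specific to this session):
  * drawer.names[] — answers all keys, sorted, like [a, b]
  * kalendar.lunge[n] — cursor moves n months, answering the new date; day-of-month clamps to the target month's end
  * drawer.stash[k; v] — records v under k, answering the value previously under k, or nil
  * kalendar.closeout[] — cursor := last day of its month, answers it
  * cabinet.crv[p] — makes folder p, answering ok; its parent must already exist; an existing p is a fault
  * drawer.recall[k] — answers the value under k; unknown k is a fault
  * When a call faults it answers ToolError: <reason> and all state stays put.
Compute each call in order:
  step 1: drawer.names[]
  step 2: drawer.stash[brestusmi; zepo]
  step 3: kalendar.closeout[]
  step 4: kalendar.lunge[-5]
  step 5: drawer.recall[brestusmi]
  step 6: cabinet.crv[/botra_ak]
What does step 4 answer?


// names() : [dusmo_ot]
// stash(brestusmi, zepo) : nil
// closeout() : 1857-02-28
// lunge(-5) : 1856-09-28
// recall(brestusmi) : zepo
// crv(/botra_ak) : ok

Answer: 1856-09-28


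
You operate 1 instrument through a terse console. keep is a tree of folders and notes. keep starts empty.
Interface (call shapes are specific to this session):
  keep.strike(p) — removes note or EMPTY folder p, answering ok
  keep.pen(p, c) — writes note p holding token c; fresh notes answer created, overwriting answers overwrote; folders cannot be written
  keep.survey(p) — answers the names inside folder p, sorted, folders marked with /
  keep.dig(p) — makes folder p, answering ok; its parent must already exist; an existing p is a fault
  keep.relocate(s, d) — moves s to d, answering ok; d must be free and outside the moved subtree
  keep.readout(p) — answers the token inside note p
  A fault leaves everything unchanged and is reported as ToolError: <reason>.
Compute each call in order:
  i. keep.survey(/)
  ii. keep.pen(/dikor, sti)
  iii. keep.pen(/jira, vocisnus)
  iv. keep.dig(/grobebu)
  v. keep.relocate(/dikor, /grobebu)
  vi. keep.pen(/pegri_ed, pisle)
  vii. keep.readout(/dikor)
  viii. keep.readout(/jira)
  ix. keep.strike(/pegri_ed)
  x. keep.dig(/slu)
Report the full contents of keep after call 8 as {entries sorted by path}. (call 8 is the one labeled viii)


·→ keep.survey(p=/)
·← []
·→ keep.pen(p=/dikor, c=sti)
·← created
·→ keep.pen(p=/jira, c=vocisnus)
·← created
·→ keep.dig(p=/grobebu)
·← ok
·→ keep.relocate(s=/dikor, d=/grobebu)
·← ToolError: exists
·→ keep.pen(p=/pegri_ed, c=pisle)
·← created
·→ keep.readout(p=/dikor)
·← sti
·→ keep.readout(p=/jira)
·← vocisnus
·→ keep.strike(p=/pegri_ed)
·← ok
·→ keep.dig(p=/slu)
·← ok

Answer: {dikor=sti, grobebu/, jira=vocisnus, pegri_ed=pisle}


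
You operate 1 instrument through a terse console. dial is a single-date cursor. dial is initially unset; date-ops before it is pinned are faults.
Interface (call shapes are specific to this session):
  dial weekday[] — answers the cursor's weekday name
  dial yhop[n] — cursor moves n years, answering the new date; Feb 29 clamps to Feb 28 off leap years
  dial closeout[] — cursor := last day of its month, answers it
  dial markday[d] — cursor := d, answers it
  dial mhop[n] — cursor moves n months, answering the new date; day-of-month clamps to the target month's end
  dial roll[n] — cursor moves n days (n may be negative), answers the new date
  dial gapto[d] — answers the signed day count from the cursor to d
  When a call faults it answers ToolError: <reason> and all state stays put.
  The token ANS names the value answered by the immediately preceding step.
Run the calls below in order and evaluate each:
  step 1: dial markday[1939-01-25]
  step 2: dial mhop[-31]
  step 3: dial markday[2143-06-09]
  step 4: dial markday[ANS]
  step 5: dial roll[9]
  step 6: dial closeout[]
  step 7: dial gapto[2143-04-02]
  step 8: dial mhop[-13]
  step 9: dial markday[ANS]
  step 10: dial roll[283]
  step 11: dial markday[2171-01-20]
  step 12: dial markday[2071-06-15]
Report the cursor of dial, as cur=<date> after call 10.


-- dial markday(1939-01-25) ~> 1939-01-25
-- dial mhop(-31) ~> 1936-06-25
-- dial markday(2143-06-09) ~> 2143-06-09
-- dial markday(ANS) ~> 2143-06-09
-- dial roll(9) ~> 2143-06-18
-- dial closeout() ~> 2143-06-30
-- dial gapto(2143-04-02) ~> -89
-- dial mhop(-13) ~> 2142-05-30
-- dial markday(ANS) ~> 2142-05-30
-- dial roll(283) ~> 2143-03-09
-- dial markday(2171-01-20) ~> 2171-01-20
-- dial markday(2071-06-15) ~> 2071-06-15

Answer: cur=2143-03-09


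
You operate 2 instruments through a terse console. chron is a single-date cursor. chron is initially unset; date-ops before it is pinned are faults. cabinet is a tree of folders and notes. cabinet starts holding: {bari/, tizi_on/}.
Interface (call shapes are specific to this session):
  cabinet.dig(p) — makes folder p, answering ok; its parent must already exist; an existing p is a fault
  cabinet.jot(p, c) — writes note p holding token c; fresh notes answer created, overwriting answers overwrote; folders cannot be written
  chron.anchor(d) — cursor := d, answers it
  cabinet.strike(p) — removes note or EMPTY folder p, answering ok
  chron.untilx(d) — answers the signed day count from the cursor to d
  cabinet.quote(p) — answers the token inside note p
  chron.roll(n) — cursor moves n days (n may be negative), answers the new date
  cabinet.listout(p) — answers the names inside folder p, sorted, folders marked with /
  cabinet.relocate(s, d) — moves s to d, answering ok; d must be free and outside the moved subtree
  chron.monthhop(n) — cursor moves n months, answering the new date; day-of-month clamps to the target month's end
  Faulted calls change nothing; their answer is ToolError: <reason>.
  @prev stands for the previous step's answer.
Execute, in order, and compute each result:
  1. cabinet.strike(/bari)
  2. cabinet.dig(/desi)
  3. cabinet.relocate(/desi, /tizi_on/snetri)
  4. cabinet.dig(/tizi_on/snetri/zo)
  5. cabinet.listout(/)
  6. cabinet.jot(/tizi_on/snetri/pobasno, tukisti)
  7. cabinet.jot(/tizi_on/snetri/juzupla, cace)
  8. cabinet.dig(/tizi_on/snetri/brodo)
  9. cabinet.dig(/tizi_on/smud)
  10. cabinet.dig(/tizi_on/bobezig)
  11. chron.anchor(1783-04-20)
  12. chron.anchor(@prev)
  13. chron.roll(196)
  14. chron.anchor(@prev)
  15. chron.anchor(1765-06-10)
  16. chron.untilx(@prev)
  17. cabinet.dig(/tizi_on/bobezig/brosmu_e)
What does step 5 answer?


Answer: [tizi_on/]

Derivation:
I invoke strike on /bari, which returns ok.
I invoke dig on /desi, yielding ok.
Calling relocate on /desi, /tizi_on/snetri, and see ok.
Calling dig on /tizi_on/snetri/zo, and get ok.
I run listout on /, and get [tizi_on/].
I call jot on /tizi_on/snetri/pobasno, tukisti: created.
Using jot on /tizi_on/snetri/juzupla, cace, → created.
I run dig on /tizi_on/snetri/brodo, — result: ok.
Now I run dig on /tizi_on/smud, and observe ok.
Then dig on /tizi_on/bobezig, and see ok.
Now I run anchor on 1783-04-20, — result: 1783-04-20.
I use anchor on @prev, and see 1783-04-20.
Next I call roll on 196, yielding 1783-11-02.
Now I run anchor on @prev, giving 1783-11-02.
Using anchor on 1765-06-10, and observe 1765-06-10.
I run untilx on @prev, giving 0.
Now I run dig on /tizi_on/bobezig/brosmu_e, yielding ok.


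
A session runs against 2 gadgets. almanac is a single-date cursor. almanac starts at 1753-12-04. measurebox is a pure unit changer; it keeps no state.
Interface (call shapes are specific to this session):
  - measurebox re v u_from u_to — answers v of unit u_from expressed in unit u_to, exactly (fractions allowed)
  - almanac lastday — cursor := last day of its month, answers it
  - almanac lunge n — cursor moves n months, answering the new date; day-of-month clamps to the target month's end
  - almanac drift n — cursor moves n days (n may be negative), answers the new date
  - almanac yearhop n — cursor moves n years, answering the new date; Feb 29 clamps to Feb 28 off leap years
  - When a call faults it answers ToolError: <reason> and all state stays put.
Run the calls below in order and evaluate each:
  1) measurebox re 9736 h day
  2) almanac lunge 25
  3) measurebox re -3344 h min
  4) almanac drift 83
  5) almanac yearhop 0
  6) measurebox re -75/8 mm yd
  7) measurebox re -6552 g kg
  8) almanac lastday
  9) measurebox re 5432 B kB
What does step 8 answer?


-- measurebox re(v=9736, u_from=h, u_to=day) => 1217/3
-- almanac lunge(n=25) => 1756-01-04
-- measurebox re(v=-3344, u_from=h, u_to=min) => -200640
-- almanac drift(n=83) => 1756-03-27
-- almanac yearhop(n=0) => 1756-03-27
-- measurebox re(v=-75/8, u_from=mm, u_to=yd) => -125/12192
-- measurebox re(v=-6552, u_from=g, u_to=kg) => -819/125
-- almanac lastday() => 1756-03-31
-- measurebox re(v=5432, u_from=B, u_to=kB) => 679/125

Answer: 1756-03-31


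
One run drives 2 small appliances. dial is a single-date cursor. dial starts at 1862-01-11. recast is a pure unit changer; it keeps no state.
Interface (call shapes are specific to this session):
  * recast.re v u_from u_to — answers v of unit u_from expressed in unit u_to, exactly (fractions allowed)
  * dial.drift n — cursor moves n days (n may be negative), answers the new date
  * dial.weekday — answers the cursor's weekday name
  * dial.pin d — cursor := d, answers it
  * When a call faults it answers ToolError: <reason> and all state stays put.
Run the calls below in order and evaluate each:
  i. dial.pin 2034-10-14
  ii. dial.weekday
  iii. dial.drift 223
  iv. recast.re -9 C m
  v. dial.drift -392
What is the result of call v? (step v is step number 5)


Answer: 2034-04-28

Derivation:
# pin(d: 2034-10-14) ~> 2034-10-14
# weekday() ~> Saturday
# drift(n: 223) ~> 2035-05-25
# re(v: -9, u_from: C, u_to: m) ~> ToolError: incompatible units
# drift(n: -392) ~> 2034-04-28


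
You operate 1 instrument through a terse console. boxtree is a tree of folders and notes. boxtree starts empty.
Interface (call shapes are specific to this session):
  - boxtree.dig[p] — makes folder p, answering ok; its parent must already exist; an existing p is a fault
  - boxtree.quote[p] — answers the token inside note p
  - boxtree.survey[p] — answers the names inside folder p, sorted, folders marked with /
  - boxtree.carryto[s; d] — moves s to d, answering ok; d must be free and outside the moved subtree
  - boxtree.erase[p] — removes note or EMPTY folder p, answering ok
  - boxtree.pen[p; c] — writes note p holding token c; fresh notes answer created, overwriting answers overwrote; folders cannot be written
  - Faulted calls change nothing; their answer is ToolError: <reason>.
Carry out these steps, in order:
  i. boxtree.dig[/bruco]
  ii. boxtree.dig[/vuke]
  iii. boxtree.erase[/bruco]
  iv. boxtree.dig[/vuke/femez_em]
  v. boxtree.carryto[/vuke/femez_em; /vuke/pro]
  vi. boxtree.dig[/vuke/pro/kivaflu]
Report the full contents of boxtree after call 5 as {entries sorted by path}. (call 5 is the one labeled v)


Answer: {vuke/, vuke/pro/}

Derivation:
% dig(p=/bruco) : ok
% dig(p=/vuke) : ok
% erase(p=/bruco) : ok
% dig(p=/vuke/femez_em) : ok
% carryto(s=/vuke/femez_em, d=/vuke/pro) : ok
% dig(p=/vuke/pro/kivaflu) : ok


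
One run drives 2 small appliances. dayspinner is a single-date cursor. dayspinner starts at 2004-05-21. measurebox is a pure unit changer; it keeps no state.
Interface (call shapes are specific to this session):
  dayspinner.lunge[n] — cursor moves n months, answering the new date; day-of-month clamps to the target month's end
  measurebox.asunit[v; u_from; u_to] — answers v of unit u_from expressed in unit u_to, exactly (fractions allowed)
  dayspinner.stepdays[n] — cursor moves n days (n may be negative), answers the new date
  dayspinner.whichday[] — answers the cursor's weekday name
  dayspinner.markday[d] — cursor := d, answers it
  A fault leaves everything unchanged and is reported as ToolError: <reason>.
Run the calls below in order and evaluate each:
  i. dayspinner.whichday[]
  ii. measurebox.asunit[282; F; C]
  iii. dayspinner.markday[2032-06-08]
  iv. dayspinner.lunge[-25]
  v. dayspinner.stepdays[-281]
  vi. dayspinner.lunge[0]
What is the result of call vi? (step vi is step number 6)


-- dayspinner.whichday() -> Friday
-- measurebox.asunit(v→282, u_from→F, u_to→C) -> 1250/9
-- dayspinner.markday(d→2032-06-08) -> 2032-06-08
-- dayspinner.lunge(n→-25) -> 2030-05-08
-- dayspinner.stepdays(n→-281) -> 2029-07-31
-- dayspinner.lunge(n→0) -> 2029-07-31

Answer: 2029-07-31


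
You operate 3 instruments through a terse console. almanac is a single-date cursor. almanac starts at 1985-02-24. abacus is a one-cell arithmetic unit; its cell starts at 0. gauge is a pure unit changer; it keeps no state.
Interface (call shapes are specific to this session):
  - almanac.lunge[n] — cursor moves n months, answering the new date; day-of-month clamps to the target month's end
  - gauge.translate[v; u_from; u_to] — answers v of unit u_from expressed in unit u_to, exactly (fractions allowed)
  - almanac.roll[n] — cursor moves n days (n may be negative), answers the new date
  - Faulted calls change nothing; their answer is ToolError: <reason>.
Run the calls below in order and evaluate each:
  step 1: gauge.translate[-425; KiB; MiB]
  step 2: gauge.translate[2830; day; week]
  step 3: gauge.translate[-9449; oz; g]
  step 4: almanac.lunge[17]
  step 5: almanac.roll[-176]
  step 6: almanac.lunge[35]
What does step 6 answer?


Answer: 1988-12-29

Derivation:
! gauge.translate(v→-425, u_from→KiB, u_to→MiB) == -425/1024
! gauge.translate(v→2830, u_from→day, u_to→week) == 2830/7
! gauge.translate(v→-9449, u_from→oz, u_to→g) == -428599430413/1600000
! almanac.lunge(n→17) == 1986-07-24
! almanac.roll(n→-176) == 1986-01-29
! almanac.lunge(n→35) == 1988-12-29


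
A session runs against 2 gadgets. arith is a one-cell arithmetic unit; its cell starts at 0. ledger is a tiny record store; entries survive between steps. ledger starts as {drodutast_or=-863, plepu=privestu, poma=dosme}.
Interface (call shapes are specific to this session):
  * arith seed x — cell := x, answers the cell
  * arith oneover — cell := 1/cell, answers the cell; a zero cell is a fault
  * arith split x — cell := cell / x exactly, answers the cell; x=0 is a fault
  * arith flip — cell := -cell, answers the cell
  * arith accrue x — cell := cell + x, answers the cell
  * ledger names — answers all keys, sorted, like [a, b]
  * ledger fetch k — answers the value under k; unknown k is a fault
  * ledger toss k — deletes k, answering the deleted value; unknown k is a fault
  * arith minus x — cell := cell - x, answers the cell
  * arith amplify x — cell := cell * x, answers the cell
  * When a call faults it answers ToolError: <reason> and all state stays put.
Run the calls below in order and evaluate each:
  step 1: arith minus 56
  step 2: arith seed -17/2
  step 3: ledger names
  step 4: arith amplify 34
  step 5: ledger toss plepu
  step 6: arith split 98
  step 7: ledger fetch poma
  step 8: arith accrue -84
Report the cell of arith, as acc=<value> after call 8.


Answer: acc=-8521/98

Derivation:
[in] arith minus x→56
:: -56
[in] arith seed x→-17/2
:: -17/2
[in] ledger names
:: [drodutast_or, plepu, poma]
[in] arith amplify x→34
:: -289
[in] ledger toss k→plepu
:: privestu
[in] arith split x→98
:: -289/98
[in] ledger fetch k→poma
:: dosme
[in] arith accrue x→-84
:: -8521/98


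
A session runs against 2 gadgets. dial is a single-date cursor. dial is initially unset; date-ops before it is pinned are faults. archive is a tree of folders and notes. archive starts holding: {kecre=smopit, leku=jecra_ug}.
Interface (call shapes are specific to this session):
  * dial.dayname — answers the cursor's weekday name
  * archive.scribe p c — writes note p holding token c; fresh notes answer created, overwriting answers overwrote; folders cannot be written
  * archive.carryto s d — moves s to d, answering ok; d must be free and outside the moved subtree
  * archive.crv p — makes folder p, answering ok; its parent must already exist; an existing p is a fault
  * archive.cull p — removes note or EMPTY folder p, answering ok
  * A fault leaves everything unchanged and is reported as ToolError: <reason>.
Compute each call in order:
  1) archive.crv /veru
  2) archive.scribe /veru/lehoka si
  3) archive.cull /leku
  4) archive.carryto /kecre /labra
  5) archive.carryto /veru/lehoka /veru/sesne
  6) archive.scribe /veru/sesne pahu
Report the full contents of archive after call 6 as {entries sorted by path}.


// 1. archive.crv(/veru) ~> ok
// 2. archive.scribe(/veru/lehoka, si) ~> created
// 3. archive.cull(/leku) ~> ok
// 4. archive.carryto(/kecre, /labra) ~> ok
// 5. archive.carryto(/veru/lehoka, /veru/sesne) ~> ok
// 6. archive.scribe(/veru/sesne, pahu) ~> overwrote

Answer: {labra=smopit, veru/, veru/sesne=pahu}


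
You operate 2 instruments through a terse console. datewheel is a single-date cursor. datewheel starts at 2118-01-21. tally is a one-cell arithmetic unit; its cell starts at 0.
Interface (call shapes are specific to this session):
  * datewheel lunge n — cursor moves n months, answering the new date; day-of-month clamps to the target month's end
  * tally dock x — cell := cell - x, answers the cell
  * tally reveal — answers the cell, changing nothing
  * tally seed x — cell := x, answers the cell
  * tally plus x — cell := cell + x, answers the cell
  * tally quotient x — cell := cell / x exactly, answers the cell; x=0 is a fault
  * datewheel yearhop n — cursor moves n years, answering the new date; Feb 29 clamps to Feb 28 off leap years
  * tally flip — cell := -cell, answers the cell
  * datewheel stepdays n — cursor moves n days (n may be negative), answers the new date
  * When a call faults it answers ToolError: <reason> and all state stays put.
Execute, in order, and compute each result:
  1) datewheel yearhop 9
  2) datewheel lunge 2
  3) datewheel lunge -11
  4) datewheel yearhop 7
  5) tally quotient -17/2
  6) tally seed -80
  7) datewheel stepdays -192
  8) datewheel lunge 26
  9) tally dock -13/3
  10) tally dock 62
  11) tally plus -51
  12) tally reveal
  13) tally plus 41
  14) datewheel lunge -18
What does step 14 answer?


Next I call datewheel yearhop passing n: 9, → 2127-01-21.
Next I call datewheel lunge passing n: 2, — result: 2127-03-21.
I use datewheel lunge passing n: -11: 2126-04-21.
I run datewheel yearhop passing n: 7, giving 2133-04-21.
Calling tally quotient passing x: -17/2, yielding 0.
Calling tally seed passing x: -80, and see -80.
I invoke datewheel stepdays passing n: -192, → 2132-10-11.
Now I run datewheel lunge passing n: 26, which returns 2134-12-11.
I run tally dock passing x: -13/3, and observe -227/3.
Calling tally dock passing x: 62, — result: -413/3.
Invoking tally plus passing x: -51, yielding -566/3.
I call tally reveal(), — result: -566/3.
I use tally plus passing x: 41, — result: -443/3.
I use datewheel lunge passing n: -18, and get 2133-06-11.

Answer: 2133-06-11


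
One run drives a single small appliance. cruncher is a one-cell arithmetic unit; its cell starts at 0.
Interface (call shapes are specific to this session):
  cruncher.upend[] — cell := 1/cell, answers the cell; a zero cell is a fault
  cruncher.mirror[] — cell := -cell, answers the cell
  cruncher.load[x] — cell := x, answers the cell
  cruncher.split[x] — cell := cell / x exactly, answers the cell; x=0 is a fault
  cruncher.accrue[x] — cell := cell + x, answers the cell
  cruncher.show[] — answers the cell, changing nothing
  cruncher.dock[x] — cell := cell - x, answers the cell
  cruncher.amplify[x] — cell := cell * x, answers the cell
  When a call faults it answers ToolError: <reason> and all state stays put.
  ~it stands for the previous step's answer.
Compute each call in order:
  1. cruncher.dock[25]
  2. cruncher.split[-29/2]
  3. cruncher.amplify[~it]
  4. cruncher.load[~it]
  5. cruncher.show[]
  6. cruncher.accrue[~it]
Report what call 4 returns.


Answer: 2500/841

Derivation:
CALL cruncher.dock[x=25]
RET  -25
CALL cruncher.split[x=-29/2]
RET  50/29
CALL cruncher.amplify[x=~it]
RET  2500/841
CALL cruncher.load[x=~it]
RET  2500/841
CALL cruncher.show[]
RET  2500/841
CALL cruncher.accrue[x=~it]
RET  5000/841


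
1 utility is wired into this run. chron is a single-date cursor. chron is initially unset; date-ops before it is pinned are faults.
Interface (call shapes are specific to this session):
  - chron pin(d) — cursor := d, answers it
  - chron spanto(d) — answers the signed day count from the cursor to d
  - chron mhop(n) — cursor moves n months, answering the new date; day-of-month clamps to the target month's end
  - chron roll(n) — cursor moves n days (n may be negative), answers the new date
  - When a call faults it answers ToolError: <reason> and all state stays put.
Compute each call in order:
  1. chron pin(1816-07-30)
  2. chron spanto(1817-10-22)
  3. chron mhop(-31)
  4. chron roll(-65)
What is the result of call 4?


Answer: 1813-10-26

Derivation:
> chron pin d=1816-07-30
= 1816-07-30
> chron spanto d=1817-10-22
= 449
> chron mhop n=-31
= 1813-12-30
> chron roll n=-65
= 1813-10-26


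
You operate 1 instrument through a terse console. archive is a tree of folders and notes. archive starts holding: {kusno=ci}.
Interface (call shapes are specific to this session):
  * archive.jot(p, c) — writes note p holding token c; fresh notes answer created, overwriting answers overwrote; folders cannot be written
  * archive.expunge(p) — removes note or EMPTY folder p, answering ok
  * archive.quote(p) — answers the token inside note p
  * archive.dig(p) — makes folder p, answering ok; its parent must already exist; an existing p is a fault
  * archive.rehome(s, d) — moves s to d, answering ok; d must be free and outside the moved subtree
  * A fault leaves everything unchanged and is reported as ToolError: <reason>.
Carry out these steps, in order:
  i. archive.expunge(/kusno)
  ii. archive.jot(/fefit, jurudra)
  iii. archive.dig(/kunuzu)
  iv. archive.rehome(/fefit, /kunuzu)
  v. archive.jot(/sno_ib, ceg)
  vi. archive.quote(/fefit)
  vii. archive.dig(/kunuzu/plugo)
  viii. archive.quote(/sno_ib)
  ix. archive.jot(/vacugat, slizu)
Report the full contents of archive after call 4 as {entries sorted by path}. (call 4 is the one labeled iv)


Act: archive.expunge[p=/kusno]
Obs: ok
Act: archive.jot[p=/fefit; c=jurudra]
Obs: created
Act: archive.dig[p=/kunuzu]
Obs: ok
Act: archive.rehome[s=/fefit; d=/kunuzu]
Obs: ToolError: exists
Act: archive.jot[p=/sno_ib; c=ceg]
Obs: created
Act: archive.quote[p=/fefit]
Obs: jurudra
Act: archive.dig[p=/kunuzu/plugo]
Obs: ok
Act: archive.quote[p=/sno_ib]
Obs: ceg
Act: archive.jot[p=/vacugat; c=slizu]
Obs: created

Answer: {fefit=jurudra, kunuzu/}


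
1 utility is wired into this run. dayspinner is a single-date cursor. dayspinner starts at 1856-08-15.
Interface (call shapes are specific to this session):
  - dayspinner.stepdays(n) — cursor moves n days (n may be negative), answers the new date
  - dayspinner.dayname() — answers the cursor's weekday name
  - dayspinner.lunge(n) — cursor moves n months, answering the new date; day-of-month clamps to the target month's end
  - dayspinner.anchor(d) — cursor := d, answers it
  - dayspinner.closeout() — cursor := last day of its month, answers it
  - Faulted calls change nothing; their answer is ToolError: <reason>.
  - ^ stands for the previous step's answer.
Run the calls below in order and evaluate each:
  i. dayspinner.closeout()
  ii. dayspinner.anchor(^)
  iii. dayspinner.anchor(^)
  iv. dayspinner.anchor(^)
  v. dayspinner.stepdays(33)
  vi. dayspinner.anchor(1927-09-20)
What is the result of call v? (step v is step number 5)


Answer: 1856-10-03

Derivation:
→ dayspinner.closeout()
← 1856-08-31
→ dayspinner.anchor(d: ^)
← 1856-08-31
→ dayspinner.anchor(d: ^)
← 1856-08-31
→ dayspinner.anchor(d: ^)
← 1856-08-31
→ dayspinner.stepdays(n: 33)
← 1856-10-03
→ dayspinner.anchor(d: 1927-09-20)
← 1927-09-20


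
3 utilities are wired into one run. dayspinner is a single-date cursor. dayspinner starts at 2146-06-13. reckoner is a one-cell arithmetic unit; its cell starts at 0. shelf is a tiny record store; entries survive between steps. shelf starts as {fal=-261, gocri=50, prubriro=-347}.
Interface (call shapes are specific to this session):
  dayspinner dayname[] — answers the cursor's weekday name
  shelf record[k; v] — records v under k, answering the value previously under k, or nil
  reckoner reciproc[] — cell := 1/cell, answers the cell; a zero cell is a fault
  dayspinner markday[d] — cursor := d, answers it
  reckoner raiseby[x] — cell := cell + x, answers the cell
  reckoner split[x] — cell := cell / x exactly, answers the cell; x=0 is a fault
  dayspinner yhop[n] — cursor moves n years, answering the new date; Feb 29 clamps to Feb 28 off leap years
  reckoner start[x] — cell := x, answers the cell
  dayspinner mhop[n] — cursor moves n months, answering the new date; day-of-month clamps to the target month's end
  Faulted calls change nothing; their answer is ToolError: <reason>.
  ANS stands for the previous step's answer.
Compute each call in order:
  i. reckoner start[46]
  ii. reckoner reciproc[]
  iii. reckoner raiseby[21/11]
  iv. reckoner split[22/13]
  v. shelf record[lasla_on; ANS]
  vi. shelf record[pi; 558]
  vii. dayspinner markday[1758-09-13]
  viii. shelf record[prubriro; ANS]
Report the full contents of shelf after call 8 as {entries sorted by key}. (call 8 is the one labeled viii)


==> reckoner start(x→46)
<== 46
==> reckoner reciproc()
<== 1/46
==> reckoner raiseby(x→21/11)
<== 977/506
==> reckoner split(x→22/13)
<== 12701/11132
==> shelf record(k→lasla_on, v→ANS)
<== nil
==> shelf record(k→pi, v→558)
<== nil
==> dayspinner markday(d→1758-09-13)
<== 1758-09-13
==> shelf record(k→prubriro, v→ANS)
<== -347

Answer: {fal=-261, gocri=50, lasla_on=12701/11132, pi=558, prubriro=1758-09-13}


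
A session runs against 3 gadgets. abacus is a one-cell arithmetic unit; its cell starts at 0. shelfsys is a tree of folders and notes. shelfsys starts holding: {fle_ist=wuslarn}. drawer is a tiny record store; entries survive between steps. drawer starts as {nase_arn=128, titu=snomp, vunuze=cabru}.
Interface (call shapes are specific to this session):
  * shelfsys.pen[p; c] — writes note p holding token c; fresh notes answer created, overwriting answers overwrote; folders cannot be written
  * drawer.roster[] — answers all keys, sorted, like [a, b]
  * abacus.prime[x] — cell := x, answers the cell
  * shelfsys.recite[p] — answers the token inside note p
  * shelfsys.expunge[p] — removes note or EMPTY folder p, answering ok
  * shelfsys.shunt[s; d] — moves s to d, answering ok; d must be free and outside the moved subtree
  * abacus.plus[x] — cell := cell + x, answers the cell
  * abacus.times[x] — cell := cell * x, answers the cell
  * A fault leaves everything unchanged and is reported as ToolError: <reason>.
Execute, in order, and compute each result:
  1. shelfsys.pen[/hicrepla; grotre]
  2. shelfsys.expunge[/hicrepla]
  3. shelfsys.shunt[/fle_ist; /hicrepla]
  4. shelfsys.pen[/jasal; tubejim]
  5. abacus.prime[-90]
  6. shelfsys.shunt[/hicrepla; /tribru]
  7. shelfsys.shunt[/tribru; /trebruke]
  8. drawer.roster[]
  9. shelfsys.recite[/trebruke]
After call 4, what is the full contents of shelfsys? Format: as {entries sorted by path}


Answer: {hicrepla=wuslarn, jasal=tubejim}

Derivation:
·→ shelfsys.pen(p→/hicrepla, c→grotre)
·← created
·→ shelfsys.expunge(p→/hicrepla)
·← ok
·→ shelfsys.shunt(s→/fle_ist, d→/hicrepla)
·← ok
·→ shelfsys.pen(p→/jasal, c→tubejim)
·← created
·→ abacus.prime(x→-90)
·← -90
·→ shelfsys.shunt(s→/hicrepla, d→/tribru)
·← ok
·→ shelfsys.shunt(s→/tribru, d→/trebruke)
·← ok
·→ drawer.roster()
·← [nase_arn, titu, vunuze]
·→ shelfsys.recite(p→/trebruke)
·← wuslarn


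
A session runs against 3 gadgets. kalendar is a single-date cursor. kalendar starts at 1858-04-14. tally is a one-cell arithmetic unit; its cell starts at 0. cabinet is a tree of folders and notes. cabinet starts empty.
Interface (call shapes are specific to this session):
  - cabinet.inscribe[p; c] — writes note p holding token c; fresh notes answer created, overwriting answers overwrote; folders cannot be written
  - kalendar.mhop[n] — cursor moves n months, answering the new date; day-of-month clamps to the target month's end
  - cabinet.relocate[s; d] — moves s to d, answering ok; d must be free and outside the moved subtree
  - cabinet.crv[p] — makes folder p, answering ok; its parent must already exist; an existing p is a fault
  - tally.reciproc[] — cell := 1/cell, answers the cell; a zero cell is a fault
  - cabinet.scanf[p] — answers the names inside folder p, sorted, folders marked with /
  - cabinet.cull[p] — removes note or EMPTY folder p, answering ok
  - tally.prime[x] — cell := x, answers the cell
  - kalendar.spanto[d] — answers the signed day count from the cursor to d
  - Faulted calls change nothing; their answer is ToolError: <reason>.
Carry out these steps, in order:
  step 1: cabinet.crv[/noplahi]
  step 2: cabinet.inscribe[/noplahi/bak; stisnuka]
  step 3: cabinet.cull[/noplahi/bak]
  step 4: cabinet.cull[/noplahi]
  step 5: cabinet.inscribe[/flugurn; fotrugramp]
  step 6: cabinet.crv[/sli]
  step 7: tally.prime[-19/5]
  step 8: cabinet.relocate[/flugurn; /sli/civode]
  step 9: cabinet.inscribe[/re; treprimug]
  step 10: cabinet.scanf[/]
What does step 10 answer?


Using crv with p→/noplahi: ok.
Now I run inscribe with p→/noplahi/bak, c→stisnuka: created.
Invoking cull with p→/noplahi/bak, yielding ok.
Now I run cull with p→/noplahi, → ok.
I call inscribe with p→/flugurn, c→fotrugramp, and see created.
Next I call crv with p→/sli, yielding ok.
I use prime with x→-19/5, which returns -19/5.
I use relocate with s→/flugurn, d→/sli/civode, which returns ok.
Next I call inscribe with p→/re, c→treprimug, yielding created.
I run scanf with p→/, giving [re, sli/].

Answer: [re, sli/]


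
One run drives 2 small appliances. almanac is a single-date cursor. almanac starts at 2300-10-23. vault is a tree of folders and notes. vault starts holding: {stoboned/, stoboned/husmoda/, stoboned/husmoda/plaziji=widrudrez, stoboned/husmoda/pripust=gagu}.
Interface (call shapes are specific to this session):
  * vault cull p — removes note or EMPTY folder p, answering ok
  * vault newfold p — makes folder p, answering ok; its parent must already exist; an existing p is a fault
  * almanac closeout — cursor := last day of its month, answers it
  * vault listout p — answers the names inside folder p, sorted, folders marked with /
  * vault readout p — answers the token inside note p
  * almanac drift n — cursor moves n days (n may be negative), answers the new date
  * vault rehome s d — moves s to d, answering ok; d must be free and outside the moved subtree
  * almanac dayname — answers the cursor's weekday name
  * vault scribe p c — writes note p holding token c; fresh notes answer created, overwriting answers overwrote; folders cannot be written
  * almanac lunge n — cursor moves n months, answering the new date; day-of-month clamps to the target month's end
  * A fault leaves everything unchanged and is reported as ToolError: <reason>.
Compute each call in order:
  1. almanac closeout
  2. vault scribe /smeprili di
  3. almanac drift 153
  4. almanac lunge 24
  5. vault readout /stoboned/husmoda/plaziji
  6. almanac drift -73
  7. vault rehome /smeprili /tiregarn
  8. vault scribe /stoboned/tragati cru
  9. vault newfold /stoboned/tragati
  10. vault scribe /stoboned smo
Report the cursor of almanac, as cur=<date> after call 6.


Answer: cur=2303-01-19

Derivation:
>>> almanac closeout
  2300-10-31
>>> vault scribe p=/smeprili c=di
  created
>>> almanac drift n=153
  2301-04-02
>>> almanac lunge n=24
  2303-04-02
>>> vault readout p=/stoboned/husmoda/plaziji
  widrudrez
>>> almanac drift n=-73
  2303-01-19
>>> vault rehome s=/smeprili d=/tiregarn
  ok
>>> vault scribe p=/stoboned/tragati c=cru
  created
>>> vault newfold p=/stoboned/tragati
  ToolError: exists
>>> vault scribe p=/stoboned c=smo
  ToolError: is a directory


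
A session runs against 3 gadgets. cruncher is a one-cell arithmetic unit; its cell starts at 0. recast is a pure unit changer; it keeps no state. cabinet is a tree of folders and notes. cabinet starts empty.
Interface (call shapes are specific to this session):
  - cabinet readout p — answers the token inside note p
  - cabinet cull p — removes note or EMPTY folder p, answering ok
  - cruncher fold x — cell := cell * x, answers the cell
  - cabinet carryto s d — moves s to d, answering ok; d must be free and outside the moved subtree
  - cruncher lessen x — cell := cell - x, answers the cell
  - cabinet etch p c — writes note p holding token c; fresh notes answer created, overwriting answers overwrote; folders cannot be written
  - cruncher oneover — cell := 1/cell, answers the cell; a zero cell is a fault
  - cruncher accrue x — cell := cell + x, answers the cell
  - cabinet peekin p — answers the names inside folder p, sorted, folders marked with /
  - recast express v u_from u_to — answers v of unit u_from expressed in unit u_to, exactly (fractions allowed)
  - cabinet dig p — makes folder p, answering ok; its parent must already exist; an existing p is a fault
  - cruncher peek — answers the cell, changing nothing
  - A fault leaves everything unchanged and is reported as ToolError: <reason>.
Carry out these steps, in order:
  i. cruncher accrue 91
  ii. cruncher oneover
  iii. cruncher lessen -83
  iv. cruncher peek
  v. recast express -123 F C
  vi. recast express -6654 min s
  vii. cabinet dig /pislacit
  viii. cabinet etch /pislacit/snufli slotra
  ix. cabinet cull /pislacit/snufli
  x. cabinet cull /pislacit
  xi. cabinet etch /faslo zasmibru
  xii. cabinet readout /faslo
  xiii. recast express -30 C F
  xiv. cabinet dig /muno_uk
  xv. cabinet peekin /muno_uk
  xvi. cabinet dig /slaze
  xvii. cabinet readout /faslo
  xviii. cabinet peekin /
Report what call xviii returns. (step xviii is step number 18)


~$ cruncher accrue x: 91
= 91
~$ cruncher oneover
= 1/91
~$ cruncher lessen x: -83
= 7554/91
~$ cruncher peek
= 7554/91
~$ recast express v: -123 u_from: F u_to: C
= -775/9
~$ recast express v: -6654 u_from: min u_to: s
= -399240
~$ cabinet dig p: /pislacit
= ok
~$ cabinet etch p: /pislacit/snufli c: slotra
= created
~$ cabinet cull p: /pislacit/snufli
= ok
~$ cabinet cull p: /pislacit
= ok
~$ cabinet etch p: /faslo c: zasmibru
= created
~$ cabinet readout p: /faslo
= zasmibru
~$ recast express v: -30 u_from: C u_to: F
= -22
~$ cabinet dig p: /muno_uk
= ok
~$ cabinet peekin p: /muno_uk
= []
~$ cabinet dig p: /slaze
= ok
~$ cabinet readout p: /faslo
= zasmibru
~$ cabinet peekin p: /
= [faslo, muno_uk/, slaze/]

Answer: [faslo, muno_uk/, slaze/]


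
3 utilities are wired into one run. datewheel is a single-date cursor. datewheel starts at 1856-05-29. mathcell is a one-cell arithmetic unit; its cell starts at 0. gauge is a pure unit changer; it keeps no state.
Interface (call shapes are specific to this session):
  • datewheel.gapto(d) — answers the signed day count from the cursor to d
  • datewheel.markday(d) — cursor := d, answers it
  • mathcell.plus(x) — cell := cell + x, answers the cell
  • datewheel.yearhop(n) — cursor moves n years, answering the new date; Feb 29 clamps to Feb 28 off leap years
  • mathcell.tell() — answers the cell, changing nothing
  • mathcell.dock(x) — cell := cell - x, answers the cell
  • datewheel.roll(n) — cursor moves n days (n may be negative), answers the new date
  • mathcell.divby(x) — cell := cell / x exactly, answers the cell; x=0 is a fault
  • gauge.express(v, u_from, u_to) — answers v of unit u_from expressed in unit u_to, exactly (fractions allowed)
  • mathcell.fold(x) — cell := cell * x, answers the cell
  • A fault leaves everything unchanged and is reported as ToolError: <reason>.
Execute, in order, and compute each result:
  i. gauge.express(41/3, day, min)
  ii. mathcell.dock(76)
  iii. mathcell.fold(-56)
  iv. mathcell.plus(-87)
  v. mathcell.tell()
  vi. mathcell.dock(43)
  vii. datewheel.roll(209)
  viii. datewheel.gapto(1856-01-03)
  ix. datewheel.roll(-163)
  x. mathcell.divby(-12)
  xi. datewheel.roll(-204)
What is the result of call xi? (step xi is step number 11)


// 1. express(v→41/3, u_from→day, u_to→min) == 19680
// 2. dock(x→76) == -76
// 3. fold(x→-56) == 4256
// 4. plus(x→-87) == 4169
// 5. tell() == 4169
// 6. dock(x→43) == 4126
// 7. roll(n→209) == 1856-12-24
// 8. gapto(d→1856-01-03) == -356
// 9. roll(n→-163) == 1856-07-14
// 10. divby(x→-12) == -2063/6
// 11. roll(n→-204) == 1855-12-23

Answer: 1855-12-23


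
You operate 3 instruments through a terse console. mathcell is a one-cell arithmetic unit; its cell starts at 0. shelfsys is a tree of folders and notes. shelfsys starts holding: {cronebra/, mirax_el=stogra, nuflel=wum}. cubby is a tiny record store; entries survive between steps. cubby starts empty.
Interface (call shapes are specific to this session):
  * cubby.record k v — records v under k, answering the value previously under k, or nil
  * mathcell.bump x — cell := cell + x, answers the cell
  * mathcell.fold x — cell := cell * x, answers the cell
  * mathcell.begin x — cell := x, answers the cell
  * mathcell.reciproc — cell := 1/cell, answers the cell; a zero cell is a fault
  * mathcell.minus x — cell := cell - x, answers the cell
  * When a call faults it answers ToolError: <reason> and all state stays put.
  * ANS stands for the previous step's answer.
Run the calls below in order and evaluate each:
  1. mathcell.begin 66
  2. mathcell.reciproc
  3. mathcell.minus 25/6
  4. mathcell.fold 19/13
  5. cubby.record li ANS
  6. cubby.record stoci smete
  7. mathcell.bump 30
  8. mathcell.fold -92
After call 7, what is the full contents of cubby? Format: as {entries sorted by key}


·→ mathcell.begin(x→66)
·← 66
·→ mathcell.reciproc()
·← 1/66
·→ mathcell.minus(x→25/6)
·← -137/33
·→ mathcell.fold(x→19/13)
·← -2603/429
·→ cubby.record(k→li, v→ANS)
·← nil
·→ cubby.record(k→stoci, v→smete)
·← nil
·→ mathcell.bump(x→30)
·← 10267/429
·→ mathcell.fold(x→-92)
·← -944564/429

Answer: {li=-2603/429, stoci=smete}


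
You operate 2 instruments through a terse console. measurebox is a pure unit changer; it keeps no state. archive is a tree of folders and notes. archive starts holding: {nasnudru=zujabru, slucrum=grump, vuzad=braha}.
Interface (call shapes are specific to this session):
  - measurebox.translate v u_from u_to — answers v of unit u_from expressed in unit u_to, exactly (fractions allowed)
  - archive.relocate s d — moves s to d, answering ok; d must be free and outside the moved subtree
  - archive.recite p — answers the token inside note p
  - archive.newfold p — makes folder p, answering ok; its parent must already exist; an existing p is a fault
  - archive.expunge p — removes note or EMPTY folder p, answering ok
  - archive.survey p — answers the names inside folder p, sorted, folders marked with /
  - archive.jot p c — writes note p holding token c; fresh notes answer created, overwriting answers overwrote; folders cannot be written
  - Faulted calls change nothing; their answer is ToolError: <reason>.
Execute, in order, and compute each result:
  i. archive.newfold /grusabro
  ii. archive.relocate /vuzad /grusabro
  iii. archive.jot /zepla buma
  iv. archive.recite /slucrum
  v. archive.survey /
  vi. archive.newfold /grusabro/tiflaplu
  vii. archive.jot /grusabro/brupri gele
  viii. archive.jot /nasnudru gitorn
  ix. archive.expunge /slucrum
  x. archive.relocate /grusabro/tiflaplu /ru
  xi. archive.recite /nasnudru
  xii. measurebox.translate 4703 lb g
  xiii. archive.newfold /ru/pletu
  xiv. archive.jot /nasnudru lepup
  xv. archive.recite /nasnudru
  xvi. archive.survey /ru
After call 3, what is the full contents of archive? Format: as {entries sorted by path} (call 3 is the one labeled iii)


Answer: {grusabro/, nasnudru=zujabru, slucrum=grump, vuzad=braha, zepla=buma}

Derivation:
Step: archive.newfold[p→/grusabro]
Result: ok
Step: archive.relocate[s→/vuzad; d→/grusabro]
Result: ToolError: exists
Step: archive.jot[p→/zepla; c→buma]
Result: created
Step: archive.recite[p→/slucrum]
Result: grump
Step: archive.survey[p→/]
Result: [grusabro/, nasnudru, slucrum, vuzad, zepla]
Step: archive.newfold[p→/grusabro/tiflaplu]
Result: ok
Step: archive.jot[p→/grusabro/brupri; c→gele]
Result: created
Step: archive.jot[p→/nasnudru; c→gitorn]
Result: overwrote
Step: archive.expunge[p→/slucrum]
Result: ok
Step: archive.relocate[s→/grusabro/tiflaplu; d→/ru]
Result: ok
Step: archive.recite[p→/nasnudru]
Result: gitorn
Step: measurebox.translate[v→4703; u_from→lb; u_to→g]
Result: 213324491611/100000
Step: archive.newfold[p→/ru/pletu]
Result: ok
Step: archive.jot[p→/nasnudru; c→lepup]
Result: overwrote
Step: archive.recite[p→/nasnudru]
Result: lepup
Step: archive.survey[p→/ru]
Result: [pletu/]
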